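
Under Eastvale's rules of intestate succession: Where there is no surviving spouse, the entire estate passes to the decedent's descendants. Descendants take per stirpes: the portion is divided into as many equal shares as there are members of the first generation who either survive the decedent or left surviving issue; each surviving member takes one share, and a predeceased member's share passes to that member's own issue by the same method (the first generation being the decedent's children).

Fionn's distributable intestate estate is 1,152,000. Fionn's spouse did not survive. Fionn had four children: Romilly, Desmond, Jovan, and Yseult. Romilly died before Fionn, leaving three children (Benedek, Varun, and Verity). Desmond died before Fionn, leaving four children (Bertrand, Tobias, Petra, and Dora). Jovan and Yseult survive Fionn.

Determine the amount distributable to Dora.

The entire 1,152,000 passes to the descendants.
That amount (1,152,000) is divided into 4 shares of 288,000: Jovan and Yseult each take 288,000; Romilly's 288,000 share passes to Romilly's issue; Desmond's 288,000 share passes to Desmond's issue.
Romilly's share (288,000) is divided into 3 shares of 96,000: Benedek, Varun, and Verity each take 96,000.
Desmond's share (288,000) is divided into 4 shares of 72,000: Bertrand, Tobias, Petra, and Dora each take 72,000.

Dora receives 72,000.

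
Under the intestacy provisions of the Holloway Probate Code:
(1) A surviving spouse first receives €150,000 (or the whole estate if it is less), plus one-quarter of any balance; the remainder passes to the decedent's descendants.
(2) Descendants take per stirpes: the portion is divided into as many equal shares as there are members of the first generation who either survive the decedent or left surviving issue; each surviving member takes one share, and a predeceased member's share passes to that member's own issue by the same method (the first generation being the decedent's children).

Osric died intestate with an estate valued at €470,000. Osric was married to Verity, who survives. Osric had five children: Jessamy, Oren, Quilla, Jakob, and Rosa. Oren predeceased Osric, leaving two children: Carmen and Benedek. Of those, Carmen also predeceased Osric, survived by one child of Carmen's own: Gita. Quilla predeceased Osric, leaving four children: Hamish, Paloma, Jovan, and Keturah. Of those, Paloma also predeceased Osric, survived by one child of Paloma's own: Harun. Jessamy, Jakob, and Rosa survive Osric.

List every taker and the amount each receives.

Verity: €230,000; Jessamy: €48,000; Gita: €24,000; Benedek: €24,000; Hamish: €12,000; Harun: €12,000; Jovan: €12,000; Keturah: €12,000; Jakob: €48,000; Rosa: €48,000

Verity first takes €150,000, leaving a balance of €320,000. Verity then takes one-quarter of the balance (€80,000), for a total of €230,000. The remaining €240,000 passes to the descendants.
The descendants' portion (€240,000) is divided into 5 shares of €48,000: Jessamy, Jakob, and Rosa each take €48,000; Oren's €48,000 share passes to Oren's issue; Quilla's €48,000 share passes to Quilla's issue.
Oren's share (€48,000) is divided into 2 shares of €24,000: Benedek takes €24,000; Carmen's €24,000 share passes to Carmen's issue.
Carmen's share (€24,000) passes entirely to Gita.
Quilla's share (€48,000) is divided into 4 shares of €12,000: Hamish, Jovan, and Keturah each take €12,000; Paloma's €12,000 share passes to Paloma's issue.
Paloma's share (€12,000) passes entirely to Harun.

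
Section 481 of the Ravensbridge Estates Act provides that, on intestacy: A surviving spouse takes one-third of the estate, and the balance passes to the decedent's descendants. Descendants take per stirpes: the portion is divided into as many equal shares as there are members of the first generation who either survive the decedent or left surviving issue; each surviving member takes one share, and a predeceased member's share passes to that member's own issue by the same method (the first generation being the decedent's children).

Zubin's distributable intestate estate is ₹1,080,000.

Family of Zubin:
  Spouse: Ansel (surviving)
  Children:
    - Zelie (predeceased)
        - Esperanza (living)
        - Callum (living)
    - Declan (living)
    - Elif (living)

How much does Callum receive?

Ansel takes one-third of ₹1,080,000 = ₹360,000. The remaining ₹720,000 passes to the descendants.
The descendants' portion (₹720,000) is divided into 3 shares of ₹240,000: Declan and Elif each take ₹240,000; Zelie's ₹240,000 share passes to Zelie's issue.
Zelie's share (₹240,000) is divided into 2 shares of ₹120,000: Esperanza and Callum each take ₹120,000.

Callum receives ₹120,000.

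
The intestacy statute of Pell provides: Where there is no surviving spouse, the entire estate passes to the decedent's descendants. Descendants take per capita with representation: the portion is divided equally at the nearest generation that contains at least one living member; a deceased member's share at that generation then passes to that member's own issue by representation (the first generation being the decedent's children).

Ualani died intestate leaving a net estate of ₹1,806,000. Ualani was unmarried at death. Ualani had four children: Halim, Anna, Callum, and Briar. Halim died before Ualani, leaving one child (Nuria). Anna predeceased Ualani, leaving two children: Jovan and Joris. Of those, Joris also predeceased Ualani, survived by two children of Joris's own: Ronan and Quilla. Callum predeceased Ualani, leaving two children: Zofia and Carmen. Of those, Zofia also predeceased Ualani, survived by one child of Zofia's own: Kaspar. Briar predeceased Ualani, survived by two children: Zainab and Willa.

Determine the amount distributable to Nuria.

The entire ₹1,806,000 passes to the descendants.
No child survives, so the initial division is made at the grandchildren's generation.
That amount (₹1,806,000) is divided into 7 shares of ₹258,000: Nuria, Jovan, Carmen, Zainab, and Willa each take ₹258,000; Joris's ₹258,000 share passes to Joris's issue; Zofia's ₹258,000 share passes to Zofia's issue.
Joris's share (₹258,000) is divided into 2 shares of ₹129,000: Ronan and Quilla each take ₹129,000.
Zofia's share (₹258,000) passes entirely to Kaspar.

Nuria receives ₹258,000.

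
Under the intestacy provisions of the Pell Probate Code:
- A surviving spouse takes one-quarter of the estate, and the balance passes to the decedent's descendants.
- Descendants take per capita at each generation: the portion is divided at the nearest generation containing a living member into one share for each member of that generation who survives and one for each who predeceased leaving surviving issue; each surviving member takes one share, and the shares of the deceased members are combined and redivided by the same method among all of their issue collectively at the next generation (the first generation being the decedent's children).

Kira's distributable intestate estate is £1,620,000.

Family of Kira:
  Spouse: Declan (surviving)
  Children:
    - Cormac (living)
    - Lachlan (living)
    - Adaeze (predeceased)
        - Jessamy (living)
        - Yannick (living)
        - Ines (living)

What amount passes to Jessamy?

Jessamy receives £135,000.

Declan takes one-quarter of £1,620,000 = £405,000. The remaining £1,215,000 passes to the descendants.
The descendants' portion (£1,215,000) is divided at the children's generation into 3 shares of £405,000. Cormac and Lachlan each take £405,000. The remaining share for the deceased Adaeze (£405,000) is carried to the next generation.
That pool (£405,000) is divided at the grandchildren's generation equally among Jessamy, Yannick, and Ines: £135,000 each.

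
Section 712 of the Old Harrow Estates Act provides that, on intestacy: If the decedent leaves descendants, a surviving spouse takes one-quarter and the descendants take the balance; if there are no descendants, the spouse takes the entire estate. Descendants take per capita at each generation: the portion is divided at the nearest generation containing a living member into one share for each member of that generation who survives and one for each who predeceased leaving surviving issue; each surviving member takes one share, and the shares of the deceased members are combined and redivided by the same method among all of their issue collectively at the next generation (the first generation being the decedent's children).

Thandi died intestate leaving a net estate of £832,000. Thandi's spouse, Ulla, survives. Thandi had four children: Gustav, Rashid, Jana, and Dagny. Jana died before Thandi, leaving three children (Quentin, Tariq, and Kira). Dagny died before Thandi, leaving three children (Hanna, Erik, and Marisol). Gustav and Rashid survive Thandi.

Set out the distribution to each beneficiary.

Ulla: £208,000; Gustav: £156,000; Rashid: £156,000; Quentin: £52,000; Tariq: £52,000; Kira: £52,000; Hanna: £52,000; Erik: £52,000; Marisol: £52,000

Ulla takes one-quarter of £832,000 = £208,000. The remaining £624,000 passes to the descendants.
The descendants' portion (£624,000) is divided at the children's generation into 4 shares of £156,000. Gustav and Rashid each take £156,000. The 2 shares of the deceased (Jana and Dagny) are combined into a pool of £312,000.
That pool (£312,000) is divided at the grandchildren's generation equally among Quentin, Tariq, Kira, Hanna, Erik, and Marisol: £52,000 each.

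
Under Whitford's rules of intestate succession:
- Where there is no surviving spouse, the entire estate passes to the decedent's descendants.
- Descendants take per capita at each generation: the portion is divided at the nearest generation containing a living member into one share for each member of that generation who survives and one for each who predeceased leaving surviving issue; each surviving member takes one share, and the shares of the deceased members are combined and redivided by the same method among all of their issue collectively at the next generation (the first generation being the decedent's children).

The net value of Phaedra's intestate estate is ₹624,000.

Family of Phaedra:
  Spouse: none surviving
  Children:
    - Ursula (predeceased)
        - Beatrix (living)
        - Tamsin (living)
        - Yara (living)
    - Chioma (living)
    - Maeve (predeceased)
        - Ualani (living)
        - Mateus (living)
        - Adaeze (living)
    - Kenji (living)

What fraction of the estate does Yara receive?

The entire ₹624,000 passes to the descendants.
That amount (₹624,000) is divided at the children's generation into 4 shares of ₹156,000. Chioma and Kenji each take ₹156,000. The 2 shares of the deceased (Ursula and Maeve) are combined into a pool of ₹312,000.
That pool (₹312,000) is divided at the grandchildren's generation equally among Beatrix, Tamsin, Yara, Ualani, Mateus, and Adaeze: ₹52,000 each.

Yara receives 1/12 of the estate.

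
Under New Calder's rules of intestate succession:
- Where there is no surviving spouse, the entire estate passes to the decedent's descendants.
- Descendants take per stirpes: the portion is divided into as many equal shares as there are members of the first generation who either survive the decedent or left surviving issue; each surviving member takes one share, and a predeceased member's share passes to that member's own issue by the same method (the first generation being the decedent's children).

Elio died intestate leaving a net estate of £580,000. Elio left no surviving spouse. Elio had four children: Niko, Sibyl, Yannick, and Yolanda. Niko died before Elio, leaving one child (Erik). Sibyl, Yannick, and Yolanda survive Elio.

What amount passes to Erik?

The entire £580,000 passes to the descendants.
That amount (£580,000) is divided into 4 shares of £145,000: Sibyl, Yannick, and Yolanda each take £145,000; Niko's £145,000 share passes to Niko's issue.
Niko's share (£145,000) passes entirely to Erik.

Erik receives £145,000.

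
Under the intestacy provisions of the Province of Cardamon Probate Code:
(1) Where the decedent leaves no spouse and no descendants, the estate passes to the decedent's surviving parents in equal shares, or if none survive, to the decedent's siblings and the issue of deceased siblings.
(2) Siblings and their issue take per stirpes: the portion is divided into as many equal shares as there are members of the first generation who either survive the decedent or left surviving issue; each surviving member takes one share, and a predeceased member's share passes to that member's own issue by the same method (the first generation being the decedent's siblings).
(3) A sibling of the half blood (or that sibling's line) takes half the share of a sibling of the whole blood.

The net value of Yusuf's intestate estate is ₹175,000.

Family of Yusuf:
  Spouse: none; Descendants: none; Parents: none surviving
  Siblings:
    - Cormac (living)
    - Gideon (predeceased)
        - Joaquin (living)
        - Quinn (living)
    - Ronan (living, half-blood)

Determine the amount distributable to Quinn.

Quinn receives ₹35,000.

The entire ₹175,000 passes to the siblings and their issue.
Counting each half-blood sibling's line as half a unit, there are 5/2 units in ₹175,000, so one unit is ₹70,000. Whole-blood lines (Cormac and Gideon) take ₹70,000 each; half-blood lines (Ronan) take ₹35,000 each.
Gideon's share (₹70,000) is divided into 2 shares of ₹35,000: Joaquin and Quinn each take ₹35,000.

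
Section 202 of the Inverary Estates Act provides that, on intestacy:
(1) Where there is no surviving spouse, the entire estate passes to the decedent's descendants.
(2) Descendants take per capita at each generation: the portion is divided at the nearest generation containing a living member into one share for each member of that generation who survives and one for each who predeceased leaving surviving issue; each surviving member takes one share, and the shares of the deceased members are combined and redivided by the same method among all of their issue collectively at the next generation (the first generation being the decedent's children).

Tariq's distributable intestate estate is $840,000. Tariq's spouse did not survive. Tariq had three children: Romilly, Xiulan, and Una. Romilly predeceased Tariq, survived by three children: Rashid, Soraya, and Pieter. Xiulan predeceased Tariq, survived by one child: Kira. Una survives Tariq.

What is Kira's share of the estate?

Kira receives $140,000.

The entire $840,000 passes to the descendants.
That amount ($840,000) is divided at the children's generation into 3 shares of $280,000. Una takes $280,000. The 2 shares of the deceased (Romilly and Xiulan) are combined into a pool of $560,000.
That pool ($560,000) is divided at the grandchildren's generation equally among Rashid, Soraya, Pieter, and Kira: $140,000 each.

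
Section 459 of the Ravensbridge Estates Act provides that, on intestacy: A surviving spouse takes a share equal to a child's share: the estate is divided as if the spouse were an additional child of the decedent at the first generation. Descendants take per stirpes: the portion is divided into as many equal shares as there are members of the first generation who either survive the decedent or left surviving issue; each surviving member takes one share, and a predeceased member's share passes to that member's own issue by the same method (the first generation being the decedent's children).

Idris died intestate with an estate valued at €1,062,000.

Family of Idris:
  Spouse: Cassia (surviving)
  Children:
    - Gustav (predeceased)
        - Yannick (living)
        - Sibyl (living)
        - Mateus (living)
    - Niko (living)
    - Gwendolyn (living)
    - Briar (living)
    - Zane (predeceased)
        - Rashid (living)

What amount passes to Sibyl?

The spouse counts as an additional share at the children's level, so there are 6 primary shares of €177,000. Cassia takes one such share (€177,000).
The children's combined portion (€885,000) is divided into 5 shares of €177,000: Niko, Gwendolyn, and Briar each take €177,000; Gustav's €177,000 share passes to Gustav's issue; Zane's €177,000 share passes to Zane's issue.
Gustav's share (€177,000) is divided into 3 shares of €59,000: Yannick, Sibyl, and Mateus each take €59,000.
Zane's share (€177,000) passes entirely to Rashid.

Sibyl receives €59,000.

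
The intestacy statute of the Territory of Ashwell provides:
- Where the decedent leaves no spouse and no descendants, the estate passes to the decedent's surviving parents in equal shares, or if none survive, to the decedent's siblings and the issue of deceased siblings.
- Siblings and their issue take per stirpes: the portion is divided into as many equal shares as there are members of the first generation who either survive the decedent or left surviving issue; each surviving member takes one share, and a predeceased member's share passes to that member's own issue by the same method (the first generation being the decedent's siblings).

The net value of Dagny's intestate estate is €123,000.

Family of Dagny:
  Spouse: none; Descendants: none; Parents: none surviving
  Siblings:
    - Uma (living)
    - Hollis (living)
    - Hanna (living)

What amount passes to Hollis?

Hollis receives €41,000.

The entire €123,000 passes to the siblings and their issue.
That amount (€123,000) is divided into 3 shares of €41,000: Uma, Hollis, and Hanna each take €41,000.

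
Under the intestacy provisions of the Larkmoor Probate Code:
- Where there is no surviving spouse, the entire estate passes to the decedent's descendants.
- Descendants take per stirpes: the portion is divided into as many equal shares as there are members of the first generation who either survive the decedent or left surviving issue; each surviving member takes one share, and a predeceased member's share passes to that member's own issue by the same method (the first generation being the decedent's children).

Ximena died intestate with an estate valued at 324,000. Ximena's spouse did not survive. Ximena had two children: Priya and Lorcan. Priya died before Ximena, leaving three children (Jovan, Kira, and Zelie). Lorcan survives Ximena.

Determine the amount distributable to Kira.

Kira receives 54,000.

The entire 324,000 passes to the descendants.
That amount (324,000) is divided into 2 shares of 162,000: Lorcan takes 162,000; Priya's 162,000 share passes to Priya's issue.
Priya's share (162,000) is divided into 3 shares of 54,000: Jovan, Kira, and Zelie each take 54,000.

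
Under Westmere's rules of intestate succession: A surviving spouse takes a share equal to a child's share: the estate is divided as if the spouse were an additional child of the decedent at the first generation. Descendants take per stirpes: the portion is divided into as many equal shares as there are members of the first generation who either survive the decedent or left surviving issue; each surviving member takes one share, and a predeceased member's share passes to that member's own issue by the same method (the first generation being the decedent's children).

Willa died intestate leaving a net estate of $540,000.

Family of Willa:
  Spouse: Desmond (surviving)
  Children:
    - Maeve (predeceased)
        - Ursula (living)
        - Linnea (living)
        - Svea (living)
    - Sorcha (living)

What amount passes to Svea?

Svea receives $60,000.

The spouse counts as an additional share at the children's level, so there are 3 primary shares of $180,000. Desmond takes one such share ($180,000).
The children's combined portion ($360,000) is divided into 2 shares of $180,000: Sorcha takes $180,000; Maeve's $180,000 share passes to Maeve's issue.
Maeve's share ($180,000) is divided into 3 shares of $60,000: Ursula, Linnea, and Svea each take $60,000.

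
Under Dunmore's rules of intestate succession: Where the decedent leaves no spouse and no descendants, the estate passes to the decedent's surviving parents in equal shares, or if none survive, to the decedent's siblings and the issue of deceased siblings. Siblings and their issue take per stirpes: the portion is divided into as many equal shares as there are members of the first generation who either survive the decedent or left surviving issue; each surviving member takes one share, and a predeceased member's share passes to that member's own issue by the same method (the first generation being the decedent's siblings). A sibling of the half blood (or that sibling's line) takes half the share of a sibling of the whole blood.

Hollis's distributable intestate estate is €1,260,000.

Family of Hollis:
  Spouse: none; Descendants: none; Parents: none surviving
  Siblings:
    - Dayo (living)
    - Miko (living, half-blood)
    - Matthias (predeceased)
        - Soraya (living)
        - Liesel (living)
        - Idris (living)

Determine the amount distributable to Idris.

Idris receives €168,000.

The entire €1,260,000 passes to the siblings and their issue.
Counting each half-blood sibling's line as half a unit, there are 5/2 units in €1,260,000, so one unit is €504,000. Whole-blood lines (Dayo and Matthias) take €504,000 each; half-blood lines (Miko) take €252,000 each.
Matthias's share (€504,000) is divided into 3 shares of €168,000: Soraya, Liesel, and Idris each take €168,000.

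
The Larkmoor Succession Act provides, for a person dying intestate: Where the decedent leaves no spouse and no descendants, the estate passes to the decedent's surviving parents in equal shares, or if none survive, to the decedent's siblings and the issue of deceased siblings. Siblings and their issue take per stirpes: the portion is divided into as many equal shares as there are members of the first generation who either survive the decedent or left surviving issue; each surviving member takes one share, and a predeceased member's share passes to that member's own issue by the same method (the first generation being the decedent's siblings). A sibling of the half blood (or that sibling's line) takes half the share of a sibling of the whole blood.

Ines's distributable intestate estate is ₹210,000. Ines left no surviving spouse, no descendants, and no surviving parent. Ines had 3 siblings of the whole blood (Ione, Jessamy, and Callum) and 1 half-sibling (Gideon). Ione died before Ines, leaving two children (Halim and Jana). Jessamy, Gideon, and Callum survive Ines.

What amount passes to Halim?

The entire ₹210,000 passes to the siblings and their issue.
Counting each half-blood sibling's line as half a unit, there are 7/2 units in ₹210,000, so one unit is ₹60,000. Whole-blood lines (Ione, Jessamy, and Callum) take ₹60,000 each; half-blood lines (Gideon) take ₹30,000 each.
Ione's share (₹60,000) is divided into 2 shares of ₹30,000: Halim and Jana each take ₹30,000.

Halim receives ₹30,000.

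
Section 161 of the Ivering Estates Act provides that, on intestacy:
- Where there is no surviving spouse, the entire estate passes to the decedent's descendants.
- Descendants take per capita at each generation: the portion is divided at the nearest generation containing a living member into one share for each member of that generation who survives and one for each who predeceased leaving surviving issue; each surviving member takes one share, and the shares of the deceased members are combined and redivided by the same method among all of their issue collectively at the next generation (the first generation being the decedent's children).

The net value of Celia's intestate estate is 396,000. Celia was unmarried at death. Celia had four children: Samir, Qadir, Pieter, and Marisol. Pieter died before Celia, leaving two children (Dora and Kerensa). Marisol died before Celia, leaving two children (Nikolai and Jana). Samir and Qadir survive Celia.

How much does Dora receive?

The entire 396,000 passes to the descendants.
That amount (396,000) is divided at the children's generation into 4 shares of 99,000. Samir and Qadir each take 99,000. The 2 shares of the deceased (Pieter and Marisol) are combined into a pool of 198,000.
That pool (198,000) is divided at the grandchildren's generation equally among Dora, Kerensa, Nikolai, and Jana: 49,500 each.

Dora receives 49,500.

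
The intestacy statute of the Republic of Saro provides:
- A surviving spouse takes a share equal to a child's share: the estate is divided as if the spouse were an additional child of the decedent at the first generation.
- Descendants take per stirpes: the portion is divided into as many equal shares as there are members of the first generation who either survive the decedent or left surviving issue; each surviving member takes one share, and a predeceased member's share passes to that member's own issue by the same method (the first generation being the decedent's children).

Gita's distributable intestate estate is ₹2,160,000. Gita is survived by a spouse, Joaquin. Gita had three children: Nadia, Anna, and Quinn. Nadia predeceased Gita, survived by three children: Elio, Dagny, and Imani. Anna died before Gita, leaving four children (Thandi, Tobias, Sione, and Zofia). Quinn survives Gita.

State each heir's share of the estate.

Joaquin: ₹540,000; Elio: ₹180,000; Dagny: ₹180,000; Imani: ₹180,000; Thandi: ₹135,000; Tobias: ₹135,000; Sione: ₹135,000; Zofia: ₹135,000; Quinn: ₹540,000

The spouse counts as an additional share at the children's level, so there are 4 primary shares of ₹540,000. Joaquin takes one such share (₹540,000).
The children's combined portion (₹1,620,000) is divided into 3 shares of ₹540,000: Quinn takes ₹540,000; Nadia's ₹540,000 share passes to Nadia's issue; Anna's ₹540,000 share passes to Anna's issue.
Nadia's share (₹540,000) is divided into 3 shares of ₹180,000: Elio, Dagny, and Imani each take ₹180,000.
Anna's share (₹540,000) is divided into 4 shares of ₹135,000: Thandi, Tobias, Sione, and Zofia each take ₹135,000.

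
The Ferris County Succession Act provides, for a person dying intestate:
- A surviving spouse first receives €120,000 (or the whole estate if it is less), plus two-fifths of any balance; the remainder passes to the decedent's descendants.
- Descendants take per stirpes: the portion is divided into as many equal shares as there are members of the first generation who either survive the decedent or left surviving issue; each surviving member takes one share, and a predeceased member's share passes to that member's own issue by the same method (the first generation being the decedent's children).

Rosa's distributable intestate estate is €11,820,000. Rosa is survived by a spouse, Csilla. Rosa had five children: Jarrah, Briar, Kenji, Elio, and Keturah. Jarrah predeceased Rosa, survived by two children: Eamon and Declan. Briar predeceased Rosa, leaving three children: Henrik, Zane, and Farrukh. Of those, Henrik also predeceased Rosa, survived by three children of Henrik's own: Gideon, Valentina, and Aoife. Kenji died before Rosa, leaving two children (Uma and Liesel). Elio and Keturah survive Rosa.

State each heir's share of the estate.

Csilla first takes €120,000, leaving a balance of €11,700,000. Csilla then takes two-fifths of the balance (€4,680,000), for a total of €4,800,000. The remaining €7,020,000 passes to the descendants.
The descendants' portion (€7,020,000) is divided into 5 shares of €1,404,000: Elio and Keturah each take €1,404,000; Jarrah's €1,404,000 share passes to Jarrah's issue; Briar's €1,404,000 share passes to Briar's issue; Kenji's €1,404,000 share passes to Kenji's issue.
Jarrah's share (€1,404,000) is divided into 2 shares of €702,000: Eamon and Declan each take €702,000.
Briar's share (€1,404,000) is divided into 3 shares of €468,000: Zane and Farrukh each take €468,000; Henrik's €468,000 share passes to Henrik's issue.
Henrik's share (€468,000) is divided into 3 shares of €156,000: Gideon, Valentina, and Aoife each take €156,000.
Kenji's share (€1,404,000) is divided into 2 shares of €702,000: Uma and Liesel each take €702,000.

Csilla: €4,800,000; Eamon: €702,000; Declan: €702,000; Gideon: €156,000; Valentina: €156,000; Aoife: €156,000; Zane: €468,000; Farrukh: €468,000; Uma: €702,000; Liesel: €702,000; Elio: €1,404,000; Keturah: €1,404,000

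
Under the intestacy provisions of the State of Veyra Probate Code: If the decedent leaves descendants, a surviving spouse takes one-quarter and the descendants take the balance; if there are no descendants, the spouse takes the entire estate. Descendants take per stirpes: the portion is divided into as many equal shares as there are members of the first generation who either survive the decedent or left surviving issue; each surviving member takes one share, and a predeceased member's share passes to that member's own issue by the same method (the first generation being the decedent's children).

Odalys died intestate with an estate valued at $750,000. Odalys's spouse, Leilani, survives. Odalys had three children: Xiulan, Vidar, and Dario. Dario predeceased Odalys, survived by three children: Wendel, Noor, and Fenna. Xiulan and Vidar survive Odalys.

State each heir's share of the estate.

Leilani: $187,500; Xiulan: $187,500; Vidar: $187,500; Wendel: $62,500; Noor: $62,500; Fenna: $62,500

Leilani takes one-quarter of $750,000 = $187,500. The remaining $562,500 passes to the descendants.
The descendants' portion ($562,500) is divided into 3 shares of $187,500: Xiulan and Vidar each take $187,500; Dario's $187,500 share passes to Dario's issue.
Dario's share ($187,500) is divided into 3 shares of $62,500: Wendel, Noor, and Fenna each take $62,500.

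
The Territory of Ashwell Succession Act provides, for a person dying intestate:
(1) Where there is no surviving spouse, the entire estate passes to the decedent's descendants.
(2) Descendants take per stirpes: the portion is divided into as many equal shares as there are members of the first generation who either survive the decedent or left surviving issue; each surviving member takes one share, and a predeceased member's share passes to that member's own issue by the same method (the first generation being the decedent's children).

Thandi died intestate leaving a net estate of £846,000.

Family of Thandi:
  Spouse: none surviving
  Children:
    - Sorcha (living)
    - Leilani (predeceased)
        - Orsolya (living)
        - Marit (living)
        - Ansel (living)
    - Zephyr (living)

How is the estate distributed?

Sorcha: £282,000; Orsolya: £94,000; Marit: £94,000; Ansel: £94,000; Zephyr: £282,000

The entire £846,000 passes to the descendants.
That amount (£846,000) is divided into 3 shares of £282,000: Sorcha and Zephyr each take £282,000; Leilani's £282,000 share passes to Leilani's issue.
Leilani's share (£282,000) is divided into 3 shares of £94,000: Orsolya, Marit, and Ansel each take £94,000.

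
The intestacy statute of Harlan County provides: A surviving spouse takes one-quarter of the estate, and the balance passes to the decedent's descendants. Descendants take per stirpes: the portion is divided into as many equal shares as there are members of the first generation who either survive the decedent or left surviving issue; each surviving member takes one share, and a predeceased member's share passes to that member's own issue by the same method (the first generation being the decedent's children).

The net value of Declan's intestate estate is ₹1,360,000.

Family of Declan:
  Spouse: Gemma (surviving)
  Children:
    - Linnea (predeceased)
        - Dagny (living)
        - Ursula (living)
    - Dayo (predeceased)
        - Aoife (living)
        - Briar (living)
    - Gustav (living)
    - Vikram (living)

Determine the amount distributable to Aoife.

Gemma takes one-quarter of ₹1,360,000 = ₹340,000. The remaining ₹1,020,000 passes to the descendants.
The descendants' portion (₹1,020,000) is divided into 4 shares of ₹255,000: Gustav and Vikram each take ₹255,000; Linnea's ₹255,000 share passes to Linnea's issue; Dayo's ₹255,000 share passes to Dayo's issue.
Linnea's share (₹255,000) is divided into 2 shares of ₹127,500: Dagny and Ursula each take ₹127,500.
Dayo's share (₹255,000) is divided into 2 shares of ₹127,500: Aoife and Briar each take ₹127,500.

Aoife receives ₹127,500.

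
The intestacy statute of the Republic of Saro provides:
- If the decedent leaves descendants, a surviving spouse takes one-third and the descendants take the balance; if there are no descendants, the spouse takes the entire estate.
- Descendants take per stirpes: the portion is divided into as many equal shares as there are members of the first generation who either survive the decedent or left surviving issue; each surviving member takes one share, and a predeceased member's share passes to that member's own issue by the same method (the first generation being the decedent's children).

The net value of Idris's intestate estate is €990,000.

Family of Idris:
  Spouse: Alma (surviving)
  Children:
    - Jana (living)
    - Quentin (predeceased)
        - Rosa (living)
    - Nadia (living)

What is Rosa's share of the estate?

Rosa receives €220,000.

Alma takes one-third of €990,000 = €330,000. The remaining €660,000 passes to the descendants.
The descendants' portion (€660,000) is divided into 3 shares of €220,000: Jana and Nadia each take €220,000; Quentin's €220,000 share passes to Quentin's issue.
Quentin's share (€220,000) passes entirely to Rosa.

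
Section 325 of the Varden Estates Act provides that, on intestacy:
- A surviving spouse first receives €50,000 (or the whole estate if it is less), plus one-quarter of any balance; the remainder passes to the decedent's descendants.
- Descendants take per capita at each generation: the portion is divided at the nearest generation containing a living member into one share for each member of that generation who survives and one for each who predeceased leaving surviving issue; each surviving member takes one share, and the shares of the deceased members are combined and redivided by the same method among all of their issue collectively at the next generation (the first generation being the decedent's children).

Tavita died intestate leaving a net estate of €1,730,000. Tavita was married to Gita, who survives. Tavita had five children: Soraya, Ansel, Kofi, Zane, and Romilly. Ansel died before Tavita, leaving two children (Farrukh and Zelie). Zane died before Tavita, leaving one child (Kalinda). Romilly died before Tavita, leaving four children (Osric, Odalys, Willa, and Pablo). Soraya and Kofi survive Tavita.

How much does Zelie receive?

Gita first takes €50,000, leaving a balance of €1,680,000. Gita then takes one-quarter of the balance (€420,000), for a total of €470,000. The remaining €1,260,000 passes to the descendants.
The descendants' portion (€1,260,000) is divided at the children's generation into 5 shares of €252,000. Soraya and Kofi each take €252,000. The 3 shares of the deceased (Ansel, Zane, and Romilly) are combined into a pool of €756,000.
That pool (€756,000) is divided at the grandchildren's generation equally among Farrukh, Zelie, Kalinda, Osric, Odalys, Willa, and Pablo: €108,000 each.

Zelie receives €108,000.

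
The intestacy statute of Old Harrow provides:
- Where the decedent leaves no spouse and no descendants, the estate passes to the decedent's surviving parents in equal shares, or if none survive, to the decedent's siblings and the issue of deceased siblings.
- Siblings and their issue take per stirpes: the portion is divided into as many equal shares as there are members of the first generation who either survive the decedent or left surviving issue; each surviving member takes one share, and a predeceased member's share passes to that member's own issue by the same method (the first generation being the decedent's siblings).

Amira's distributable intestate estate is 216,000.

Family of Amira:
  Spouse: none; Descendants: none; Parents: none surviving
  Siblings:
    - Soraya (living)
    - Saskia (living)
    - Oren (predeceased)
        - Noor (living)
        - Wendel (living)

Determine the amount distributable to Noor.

Noor receives 36,000.

The entire 216,000 passes to the siblings and their issue.
That amount (216,000) is divided into 3 shares of 72,000: Soraya and Saskia each take 72,000; Oren's 72,000 share passes to Oren's issue.
Oren's share (72,000) is divided into 2 shares of 36,000: Noor and Wendel each take 36,000.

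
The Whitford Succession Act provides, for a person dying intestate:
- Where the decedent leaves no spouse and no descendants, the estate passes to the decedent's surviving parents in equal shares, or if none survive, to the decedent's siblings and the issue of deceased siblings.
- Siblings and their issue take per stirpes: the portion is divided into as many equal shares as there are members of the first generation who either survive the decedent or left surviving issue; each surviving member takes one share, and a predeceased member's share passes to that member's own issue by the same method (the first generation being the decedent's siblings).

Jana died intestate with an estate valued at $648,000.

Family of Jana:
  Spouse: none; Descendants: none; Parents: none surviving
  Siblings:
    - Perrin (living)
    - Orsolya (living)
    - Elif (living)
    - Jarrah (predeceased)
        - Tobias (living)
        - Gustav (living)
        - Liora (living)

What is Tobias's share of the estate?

The entire $648,000 passes to the siblings and their issue.
That amount ($648,000) is divided into 4 shares of $162,000: Perrin, Orsolya, and Elif each take $162,000; Jarrah's $162,000 share passes to Jarrah's issue.
Jarrah's share ($162,000) is divided into 3 shares of $54,000: Tobias, Gustav, and Liora each take $54,000.

Tobias receives $54,000.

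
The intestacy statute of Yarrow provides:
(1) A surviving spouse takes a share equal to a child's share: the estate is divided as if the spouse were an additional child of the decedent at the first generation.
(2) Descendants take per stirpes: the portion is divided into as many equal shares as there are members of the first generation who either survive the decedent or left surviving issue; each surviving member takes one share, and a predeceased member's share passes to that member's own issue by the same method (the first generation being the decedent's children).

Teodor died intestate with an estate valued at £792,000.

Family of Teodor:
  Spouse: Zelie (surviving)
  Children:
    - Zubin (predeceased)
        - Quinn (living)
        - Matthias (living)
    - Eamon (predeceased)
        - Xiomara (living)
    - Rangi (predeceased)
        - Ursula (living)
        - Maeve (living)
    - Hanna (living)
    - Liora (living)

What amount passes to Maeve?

The spouse counts as an additional share at the children's level, so there are 6 primary shares of £132,000. Zelie takes one such share (£132,000).
The children's combined portion (£660,000) is divided into 5 shares of £132,000: Hanna and Liora each take £132,000; Zubin's £132,000 share passes to Zubin's issue; Eamon's £132,000 share passes to Eamon's issue; Rangi's £132,000 share passes to Rangi's issue.
Zubin's share (£132,000) is divided into 2 shares of £66,000: Quinn and Matthias each take £66,000.
Eamon's share (£132,000) passes entirely to Xiomara.
Rangi's share (£132,000) is divided into 2 shares of £66,000: Ursula and Maeve each take £66,000.

Maeve receives £66,000.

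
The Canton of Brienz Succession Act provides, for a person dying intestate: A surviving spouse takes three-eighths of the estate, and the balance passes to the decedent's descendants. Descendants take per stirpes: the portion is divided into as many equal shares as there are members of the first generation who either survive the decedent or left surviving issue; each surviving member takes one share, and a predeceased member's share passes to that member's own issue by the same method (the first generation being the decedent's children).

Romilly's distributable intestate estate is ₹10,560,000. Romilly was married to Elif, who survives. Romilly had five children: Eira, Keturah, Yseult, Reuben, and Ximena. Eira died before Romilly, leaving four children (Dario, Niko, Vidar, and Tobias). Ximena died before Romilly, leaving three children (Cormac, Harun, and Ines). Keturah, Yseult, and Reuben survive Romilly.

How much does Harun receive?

Elif takes three-eighths of ₹10,560,000 = ₹3,960,000. The remaining ₹6,600,000 passes to the descendants.
The descendants' portion (₹6,600,000) is divided into 5 shares of ₹1,320,000: Keturah, Yseult, and Reuben each take ₹1,320,000; Eira's ₹1,320,000 share passes to Eira's issue; Ximena's ₹1,320,000 share passes to Ximena's issue.
Eira's share (₹1,320,000) is divided into 4 shares of ₹330,000: Dario, Niko, Vidar, and Tobias each take ₹330,000.
Ximena's share (₹1,320,000) is divided into 3 shares of ₹440,000: Cormac, Harun, and Ines each take ₹440,000.

Harun receives ₹440,000.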